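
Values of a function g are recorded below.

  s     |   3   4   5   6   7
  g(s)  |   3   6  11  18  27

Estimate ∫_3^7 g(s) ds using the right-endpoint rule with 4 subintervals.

Δs = 1.
Sum = 1·[6 + 11 + 18 + 27] = 62.

62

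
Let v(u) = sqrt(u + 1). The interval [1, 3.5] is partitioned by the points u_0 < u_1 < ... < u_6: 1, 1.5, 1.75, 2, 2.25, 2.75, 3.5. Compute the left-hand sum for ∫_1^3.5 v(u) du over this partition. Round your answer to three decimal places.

4.304

Subinterval widths: 0.5, 0.25, 0.25, 0.25, 0.5, 0.75.
Left endpoints: 1, 1.5, 1.75, 2, 2.25, 2.75.
v(1) ≈ 1.414, v(1.5) ≈ 1.581, v(1.75) ≈ 1.658, v(2) ≈ 1.732, v(2.25) ≈ 1.803, v(2.75) ≈ 1.936.
Sum = Σ Δu_i · v(u_i).
Sum ≈ 4.304.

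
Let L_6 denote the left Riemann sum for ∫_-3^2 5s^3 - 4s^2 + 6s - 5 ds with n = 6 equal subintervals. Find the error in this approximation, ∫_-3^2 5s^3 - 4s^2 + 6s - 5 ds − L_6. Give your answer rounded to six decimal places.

100.405093

Exact integral: ∫_-3^2 f(s) ds ≈ -167.91666667.
L_6 ≈ -268.32175926.
Error ≈ -167.91666667 − (-268.32175926) ≈ 100.405093.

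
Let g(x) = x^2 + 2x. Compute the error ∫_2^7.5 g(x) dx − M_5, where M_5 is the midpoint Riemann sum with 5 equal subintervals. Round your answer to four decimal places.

Exact integral: ∫_2^7.5 g(x) dx ≈ 190.208333.
M_5 = 189.65375.
Error ≈ 190.208333 − 189.65375 ≈ 0.5546.

0.5546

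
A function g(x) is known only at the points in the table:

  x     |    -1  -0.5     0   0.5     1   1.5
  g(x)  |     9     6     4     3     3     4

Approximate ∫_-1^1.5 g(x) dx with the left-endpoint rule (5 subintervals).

Δx = 0.5.
Sum = 0.5·[9 + 6 + 4 + 3 + 3] = 12.5.

12.5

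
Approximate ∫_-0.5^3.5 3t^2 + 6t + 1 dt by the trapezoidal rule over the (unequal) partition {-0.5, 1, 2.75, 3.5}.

87.578125

Subinterval widths: 1.5, 1.75, 0.75.
f(-0.5) = -1.25, f(1) = 10, f(2.75) = 40.1875, f(3.5) = 58.75.
On each subinterval the trapezoid contributes (Δt_i/2)·[f(t_{i-1}) + f(t_i)].
Sum = 87.578125.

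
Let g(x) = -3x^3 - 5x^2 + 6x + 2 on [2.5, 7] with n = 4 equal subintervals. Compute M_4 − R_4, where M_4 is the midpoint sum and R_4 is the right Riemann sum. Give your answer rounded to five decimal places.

M_4 ≈ -2157.1655273.
R_4 ≈ -2882.6455078.
M_4 − R_4 ≈ 725.47998.

725.47998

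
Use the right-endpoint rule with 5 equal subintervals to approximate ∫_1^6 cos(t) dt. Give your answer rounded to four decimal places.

-0.8160

Δt = (6 − 1)/5 = 1.
Right endpoints: 2, 3, 4, 5, 6.
f(2) ≈ -0.4161, f(3) ≈ -0.9900, f(4) ≈ -0.6536, f(5) ≈ 0.2837, f(6) ≈ 0.9602.
Sum = Δt · [f(2) + f(3) + f(4) + f(5) + f(6)].
Sum ≈ -0.8160.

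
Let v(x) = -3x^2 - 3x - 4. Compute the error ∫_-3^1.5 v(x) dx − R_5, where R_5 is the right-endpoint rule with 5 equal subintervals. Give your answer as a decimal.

Exact integral: ∫_-3^1.5 v(x) dx = -38.25.
R_5 = -37.035.
Error = -38.25 − (-37.035) = -1.215.

-1.215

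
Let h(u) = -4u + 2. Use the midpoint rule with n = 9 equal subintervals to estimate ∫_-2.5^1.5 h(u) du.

16

Δu = (1.5 − (-2.5))/9 = 4/9.
Midpoints: -41/18, -11/6, -25/18, -17/18, -0.5, -1/18, 7/18, 5/6, 23/18.
h(-41/18) = 100/9, h(-11/6) = 28/3, h(-25/18) = 68/9, h(-17/18) = 52/9, h(-0.5) = 4, h(-1/18) = 20/9, h(7/18) = 4/9, h(5/6) = -4/3, h(23/18) = -28/9.
Sum = Δu · [h(-41/18) + h(-11/6) + h(-25/18) + ...].
Sum = 16.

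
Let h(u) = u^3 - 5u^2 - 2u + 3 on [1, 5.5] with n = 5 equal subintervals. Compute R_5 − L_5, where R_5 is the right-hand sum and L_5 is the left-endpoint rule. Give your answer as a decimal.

R_5 = -55.4175.
L_5 = -64.53.
R_5 − L_5 = 9.1125.

9.1125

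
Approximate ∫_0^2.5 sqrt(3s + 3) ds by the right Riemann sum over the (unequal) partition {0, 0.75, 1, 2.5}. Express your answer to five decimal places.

7.19139

Subinterval widths: 0.75, 0.25, 1.5.
Right endpoints: 0.75, 1, 2.5.
f(0.75) ≈ 2.29129, f(1) ≈ 2.44949, f(2.5) ≈ 3.24037.
Sum = Σ Δs_i · f(s_i).
Sum ≈ 7.19139.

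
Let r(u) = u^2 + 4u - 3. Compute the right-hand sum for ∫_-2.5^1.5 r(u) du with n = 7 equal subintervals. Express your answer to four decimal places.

Δu = (1.5 − (-2.5))/7 = 4/7.
Right endpoints: -27/14, -19/14, -11/14, -3/14, 5/14, 13/14, 1.5.
r(-27/14) = -1371/196, r(-19/14) = -1291/196, r(-11/14) = -1083/196, r(-3/14) = -747/196, r(5/14) = -283/196, r(13/14) = 309/196, r(1.5) = 5.25.
Sum = Δu · [r(-27/14) + r(-19/14) + r(-11/14) + ...].
Sum ≈ -10.0204.

-10.0204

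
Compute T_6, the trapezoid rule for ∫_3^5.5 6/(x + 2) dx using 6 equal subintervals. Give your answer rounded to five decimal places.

2.43472

Δx = (5.5 − 3)/6 = 5/12.
f(3) = 1.2, f(41/12) = 72/65, f(23/6) = 36/35, f(4.25) = 0.96, f(14/3) = 0.9, f(61/12) = 72/85, f(5.5) = 0.8.
T_6 = (Δx/2)·[f(x_0) + 2f(x_1) + ... + 2f(x_{5}) + f(x_6)].
Sum ≈ 2.43472.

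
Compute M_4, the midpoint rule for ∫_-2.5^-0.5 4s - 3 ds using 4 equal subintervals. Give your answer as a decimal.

Δs = (-0.5 − (-2.5))/4 = 0.5.
Midpoints: -2.25, -1.75, -1.25, -0.75.
f(-2.25) = -12, f(-1.75) = -10, f(-1.25) = -8, f(-0.75) = -6.
Sum = Δs · [f(-2.25) + f(-1.75) + f(-1.25) + f(-0.75)].
Sum = -18.

-18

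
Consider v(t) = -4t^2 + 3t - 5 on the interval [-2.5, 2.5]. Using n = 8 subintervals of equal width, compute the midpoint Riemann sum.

-66.015625

Δt = (2.5 − (-2.5))/8 = 0.625.
Midpoints: -2.1875, -1.5625, -0.9375, -0.3125, 0.3125, 0.9375, 1.5625, 2.1875.
v(-2.1875) = -30.703125, v(-1.5625) = -19.453125, v(-0.9375) = -11.328125, v(-0.3125) = -6.328125, v(0.3125) = -4.453125, v(0.9375) = -5.703125, v(1.5625) = -10.078125, v(2.1875) = -17.578125.
Sum = Δt · [v(-2.1875) + v(-1.5625) + v(-0.9375) + ...].
Sum = -66.015625.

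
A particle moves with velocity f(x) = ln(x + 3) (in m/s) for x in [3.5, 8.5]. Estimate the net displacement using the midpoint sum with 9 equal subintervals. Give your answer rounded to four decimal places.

10.9211

Δx = (8.5 − 3.5)/9 = 5/9.
Midpoints: 34/9, 13/3, 44/9, 49/9, 6, 59/9, 64/9, 23/3, 74/9.
f(34/9) ≈ 1.9136, f(13/3) ≈ 1.9924, f(44/9) ≈ 2.0655, f(49/9) ≈ 2.1335, f(6) ≈ 2.1972, f(59/9) ≈ 2.2571, f(64/9) ≈ 2.3136, f(23/3) ≈ 2.3671, f(74/9) ≈ 2.4179.
Sum = Δx · [f(34/9) + f(13/3) + f(44/9) + ...].
Sum ≈ 10.9211.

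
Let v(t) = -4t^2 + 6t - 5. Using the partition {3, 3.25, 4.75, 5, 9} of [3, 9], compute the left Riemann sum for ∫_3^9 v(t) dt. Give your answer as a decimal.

Subinterval widths: 0.25, 1.5, 0.25, 4.
Left endpoints: 3, 3.25, 4.75, 5.
v(3) = -23, v(3.25) = -27.75, v(4.75) = -66.75, v(5) = -75.
Sum = Σ Δt_i · v(t_i).
Sum = -364.0625.

-364.0625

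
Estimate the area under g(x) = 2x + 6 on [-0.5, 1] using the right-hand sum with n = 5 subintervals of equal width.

10.2

Δx = (1 − (-0.5))/5 = 0.3.
Right endpoints: -0.2, 0.1, 0.4, 0.7, 1.
g(-0.2) = 5.6, g(0.1) = 6.2, g(0.4) = 6.8, g(0.7) = 7.4, g(1) = 8.
Sum = Δx · [g(-0.2) + g(0.1) + g(0.4) + g(0.7) + g(1)].
Sum = 10.2.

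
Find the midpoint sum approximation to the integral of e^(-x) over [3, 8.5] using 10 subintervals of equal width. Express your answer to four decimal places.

Δx = (8.5 − 3)/10 = 0.55.
Midpoints: 3.275, 3.825, 4.375, 4.925, 5.475, 6.025, 6.575, 7.125, 7.675, 8.225.
f(3.275) ≈ 0.0378, f(3.825) ≈ 0.0218, f(4.375) ≈ 0.0126, f(4.925) ≈ 0.0073, f(5.475) ≈ 0.0042, f(6.025) ≈ 0.0024, f(6.575) ≈ 0.0014, f(7.125) ≈ 0.0008, f(7.675) ≈ 0.0005, f(8.225) ≈ 0.0003.
Sum = Δx · [f(3.275) + f(3.825) + f(4.375) + ...].
Sum ≈ 0.0490.

0.0490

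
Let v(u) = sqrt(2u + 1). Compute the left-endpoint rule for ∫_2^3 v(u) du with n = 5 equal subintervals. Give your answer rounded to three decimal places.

Δu = (3 − 2)/5 = 0.2.
Left endpoints: 2, 2.2, 2.4, 2.6, 2.8.
v(2) ≈ 2.236, v(2.2) ≈ 2.324, v(2.4) ≈ 2.408, v(2.6) ≈ 2.490, v(2.8) ≈ 2.569.
Sum = Δu · [v(2) + v(2.2) + v(2.4) + v(2.6) + v(2.8)].
Sum ≈ 2.405.

2.405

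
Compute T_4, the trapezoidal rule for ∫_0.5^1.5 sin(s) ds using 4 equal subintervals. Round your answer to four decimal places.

Δs = (1.5 − 0.5)/4 = 0.25.
f(0.5) ≈ 0.4794, f(0.75) ≈ 0.6816, f(1) ≈ 0.8415, f(1.25) ≈ 0.9490, f(1.5) ≈ 0.9975.
T_4 = (Δs/2)·[f(s_0) + 2f(s_1) + 2f(s_2) + 2f(s_3) + f(s_4)].
Sum ≈ 0.8026.

0.8026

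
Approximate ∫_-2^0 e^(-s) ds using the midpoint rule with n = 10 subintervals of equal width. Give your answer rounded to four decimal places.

Δs = (0 − (-2))/10 = 0.2.
Midpoints: -1.9, -1.7, -1.5, -1.3, -1.1, -0.9, -0.7, -0.5, -0.3, -0.1.
f(-1.9) ≈ 6.6859, f(-1.7) ≈ 5.4739, f(-1.5) ≈ 4.4817, f(-1.3) ≈ 3.6693, f(-1.1) ≈ 3.0042, f(-0.9) ≈ 2.4596, f(-0.7) ≈ 2.0138, f(-0.5) ≈ 1.6487, f(-0.3) ≈ 1.3499, f(-0.1) ≈ 1.1052.
Sum = Δs · [f(-1.9) + f(-1.7) + f(-1.5) + ...].
Sum ≈ 6.3784.

6.3784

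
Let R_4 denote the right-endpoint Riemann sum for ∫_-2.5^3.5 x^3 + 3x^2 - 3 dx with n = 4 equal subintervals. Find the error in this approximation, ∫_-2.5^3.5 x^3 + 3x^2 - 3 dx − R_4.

-67.5

Exact integral: ∫_-2.5^3.5 f(x) dx = 68.25.
R_4 = 135.75.
Error = 68.25 − 135.75 = -67.5.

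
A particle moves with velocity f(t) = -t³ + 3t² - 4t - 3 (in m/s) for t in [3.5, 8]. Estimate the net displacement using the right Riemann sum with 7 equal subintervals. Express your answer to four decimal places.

-745.4503

Δt = (8 − 3.5)/7 = 9/14.
Right endpoints: 29/7, 67/14, 38/7, 85/14, 47/7, 103/14, 8.
f(29/7) = -13441/343, f(67/14) = -172985/2744, f(38/7) = -33025/343, f(85/14) = -385547/2744, f(47/7) = -67675/343, f(103/14) = -736133/2744, f(8) = -355.
Sum = Δt · [f(29/7) + f(67/14) + f(38/7) + ...].
Sum ≈ -745.4503.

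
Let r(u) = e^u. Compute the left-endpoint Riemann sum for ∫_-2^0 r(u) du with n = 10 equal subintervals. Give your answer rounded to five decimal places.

0.78108

Δu = (0 − (-2))/10 = 0.2.
Left endpoints: -2, -1.8, -1.6, -1.4, -1.2, -1, -0.8, -0.6, -0.4, -0.2.
r(-2) ≈ 0.13534, r(-1.8) ≈ 0.16530, r(-1.6) ≈ 0.20190, r(-1.4) ≈ 0.24660, r(-1.2) ≈ 0.30119, r(-1) ≈ 0.36788, r(-0.8) ≈ 0.44933, r(-0.6) ≈ 0.54881, r(-0.4) ≈ 0.67032, r(-0.2) ≈ 0.81873.
Sum = Δu · [r(-2) + r(-1.8) + r(-1.6) + ...].
Sum ≈ 0.78108.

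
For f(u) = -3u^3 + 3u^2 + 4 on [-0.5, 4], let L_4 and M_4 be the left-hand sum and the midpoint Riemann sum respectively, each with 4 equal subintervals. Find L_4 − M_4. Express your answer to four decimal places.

63.4790

L_4 ≈ -40.297852.
M_4 ≈ -103.776855.
L_4 − M_4 ≈ 63.4790.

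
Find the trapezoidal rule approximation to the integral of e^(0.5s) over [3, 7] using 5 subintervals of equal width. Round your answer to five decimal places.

58.02906

Δs = (7 − 3)/5 = 0.8.
f(3) ≈ 4.48169, f(3.8) ≈ 6.68589, f(4.6) ≈ 9.97418, f(5.4) ≈ 14.87973, f(6.2) ≈ 22.19795, f(7) ≈ 33.11545.
T_5 = (Δs/2)·[f(s_0) + 2f(s_1) + ... + 2f(s_{4}) + f(s_5)].
Sum ≈ 58.02906.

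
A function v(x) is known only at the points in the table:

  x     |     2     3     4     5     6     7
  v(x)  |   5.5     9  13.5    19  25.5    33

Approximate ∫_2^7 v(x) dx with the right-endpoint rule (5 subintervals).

Δx = 1.
Sum = 1·[9 + 13.5 + 19 + 25.5 + 33] = 100.

100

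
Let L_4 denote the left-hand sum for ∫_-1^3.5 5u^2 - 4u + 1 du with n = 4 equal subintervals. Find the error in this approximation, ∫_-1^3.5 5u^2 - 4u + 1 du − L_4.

Exact integral: ∫_-1^3.5 f(u) du = 55.125.
L_4 = 38.35546875.
Error = 55.125 − 38.35546875 = 16.76953125.

16.76953125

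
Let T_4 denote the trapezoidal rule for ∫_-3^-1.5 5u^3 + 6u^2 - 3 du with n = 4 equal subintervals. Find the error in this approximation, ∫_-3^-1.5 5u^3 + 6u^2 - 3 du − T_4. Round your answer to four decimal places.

Exact integral: ∫_-3^-1.5 f(u) du = -52.171875.
T_4 ≈ -53.147461.
Error ≈ -52.171875 − (-53.147461) ≈ 0.9756.

0.9756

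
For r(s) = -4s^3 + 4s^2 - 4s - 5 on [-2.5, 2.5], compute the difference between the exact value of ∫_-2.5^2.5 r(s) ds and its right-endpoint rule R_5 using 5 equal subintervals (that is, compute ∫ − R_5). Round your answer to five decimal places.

69.16667

Exact integral: ∫_-2.5^2.5 r(s) ds ≈ 16.6666667.
R_5 = -52.5.
Error ≈ 16.6666667 − (-52.5) ≈ 69.16667.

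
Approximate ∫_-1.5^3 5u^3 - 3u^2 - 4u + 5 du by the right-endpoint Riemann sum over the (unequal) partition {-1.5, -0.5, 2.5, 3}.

219.25

Subinterval widths: 1, 3, 0.5.
Right endpoints: -0.5, 2.5, 3.
f(-0.5) = 5.625, f(2.5) = 54.375, f(3) = 101.
Sum = Σ Δu_i · f(u_i).
Sum = 219.25.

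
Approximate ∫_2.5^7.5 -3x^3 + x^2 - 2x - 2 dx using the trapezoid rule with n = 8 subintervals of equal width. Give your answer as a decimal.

Δx = (7.5 − 2.5)/8 = 0.625.
f(2.5) = -47.625, f(3.125) = -46099/512, f(3.75) = -153.640625, f(4.375) = -124329/512, f(5) = -362, f(5.625) = -263959/512, f(6.25) = -707.859375, f(6.875) = -482989/512, f(7.5) = -1226.375.
T_8 = (Δx/2)·[f(x_0) + 2f(x_1) + ... + 2f(x_{7}) + f(x_8)].
Sum = -2282.65625.

-2282.65625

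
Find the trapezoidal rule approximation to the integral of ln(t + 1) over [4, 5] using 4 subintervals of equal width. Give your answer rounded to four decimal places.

Δt = (5 − 4)/4 = 0.25.
f(4) ≈ 1.6094, f(4.25) ≈ 1.6582, f(4.5) ≈ 1.7047, f(4.75) ≈ 1.7492, f(5) ≈ 1.7918.
T_4 = (Δt/2)·[f(t_0) + 2f(t_1) + 2f(t_2) + 2f(t_3) + f(t_4)].
Sum ≈ 1.7032.

1.7032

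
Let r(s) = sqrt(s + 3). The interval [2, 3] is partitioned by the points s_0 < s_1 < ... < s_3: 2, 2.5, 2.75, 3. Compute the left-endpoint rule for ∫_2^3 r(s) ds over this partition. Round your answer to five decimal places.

2.30381

Subinterval widths: 0.5, 0.25, 0.25.
Left endpoints: 2, 2.5, 2.75.
r(2) ≈ 2.23607, r(2.5) ≈ 2.34521, r(2.75) ≈ 2.39792.
Sum = Σ Δs_i · r(s_i).
Sum ≈ 2.30381.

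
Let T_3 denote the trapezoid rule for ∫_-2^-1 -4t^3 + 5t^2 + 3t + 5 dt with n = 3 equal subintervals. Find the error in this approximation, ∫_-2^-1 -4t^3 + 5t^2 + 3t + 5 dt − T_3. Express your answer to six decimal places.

-0.425926

Exact integral: ∫_-2^-1 f(t) dt ≈ 27.16666667.
T_3 ≈ 27.59259259.
Error ≈ 27.16666667 − 27.59259259 ≈ -0.425926.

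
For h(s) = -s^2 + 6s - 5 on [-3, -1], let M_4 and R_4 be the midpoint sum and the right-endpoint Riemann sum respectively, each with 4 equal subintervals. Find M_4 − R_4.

M_4 = -42.625.
R_4 = -37.75.
M_4 − R_4 = -4.875.

-4.875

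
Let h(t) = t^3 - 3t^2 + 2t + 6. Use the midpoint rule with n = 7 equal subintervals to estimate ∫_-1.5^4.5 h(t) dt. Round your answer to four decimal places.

60.1990

Δt = (4.5 − (-1.5))/7 = 6/7.
Midpoints: -15/14, -3/14, 9/14, 1.5, 33/14, 45/14, 57/14.
h(-15/14) = -2241/2744, h(-3/14) = 14883/2744, h(9/14) = 17319/2744, h(1.5) = 5.625, h(33/14) = 19599/2744, h(45/14) = 40179/2744, h(57/14) = 87543/2744.
Sum = Δt · [h(-15/14) + h(-3/14) + h(9/14) + ...].
Sum ≈ 60.1990.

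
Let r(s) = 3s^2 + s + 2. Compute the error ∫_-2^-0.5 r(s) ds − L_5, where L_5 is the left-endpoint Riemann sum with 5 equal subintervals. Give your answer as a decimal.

-1.53

Exact integral: ∫_-2^-0.5 r(s) ds = 9.
L_5 = 10.53.
Error = 9 − 10.53 = -1.53.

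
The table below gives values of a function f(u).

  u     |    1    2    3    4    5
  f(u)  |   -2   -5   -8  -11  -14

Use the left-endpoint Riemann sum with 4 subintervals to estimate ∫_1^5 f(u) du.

-26

Δu = 1.
Sum = 1·[(-2) + (-5) + (-8) + (-11)] = -26.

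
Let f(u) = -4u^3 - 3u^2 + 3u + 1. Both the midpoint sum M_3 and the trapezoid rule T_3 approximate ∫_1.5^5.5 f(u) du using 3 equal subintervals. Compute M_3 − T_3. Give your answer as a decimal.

M_3 ≈ -1000.333333.
T_3 ≈ -1080.333333.
M_3 − T_3 = 80.

80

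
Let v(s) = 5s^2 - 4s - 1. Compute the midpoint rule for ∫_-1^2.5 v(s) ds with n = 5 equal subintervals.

12.99375

Δs = (2.5 − (-1))/5 = 0.7.
Midpoints: -0.65, 0.05, 0.75, 1.45, 2.15.
v(-0.65) = 3.7125, v(0.05) = -1.1875, v(0.75) = -1.1875, v(1.45) = 3.7125, v(2.15) = 13.5125.
Sum = Δs · [v(-0.65) + v(0.05) + v(0.75) + v(1.45) + v(2.15)].
Sum = 12.99375.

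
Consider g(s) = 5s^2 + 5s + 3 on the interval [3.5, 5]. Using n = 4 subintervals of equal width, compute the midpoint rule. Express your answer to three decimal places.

Δs = (5 − 3.5)/4 = 0.375.
Midpoints: 3.6875, 4.0625, 4.4375, 4.8125.
g(3.6875) = 89.42578125, g(4.0625) = 105.83203125, g(4.4375) = 123.64453125, g(4.8125) = 142.86328125.
Sum = Δs · [g(3.6875) + g(4.0625) + g(4.4375) + g(4.8125)].
Sum ≈ 173.162.

173.162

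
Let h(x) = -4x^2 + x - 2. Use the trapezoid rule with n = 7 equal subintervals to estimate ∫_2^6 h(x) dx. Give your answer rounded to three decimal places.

-270.204

Δx = (6 − 2)/7 = 4/7.
h(2) = -16, h(18/7) = -1268/49, h(22/7) = -1880/49, h(26/7) = -2620/49, h(30/7) = -3488/49, h(34/7) = -4484/49, h(38/7) = -5608/49, h(6) = -140.
T_7 = (Δx/2)·[h(x_0) + 2h(x_1) + ... + 2h(x_{6}) + h(x_7)].
Sum ≈ -270.204.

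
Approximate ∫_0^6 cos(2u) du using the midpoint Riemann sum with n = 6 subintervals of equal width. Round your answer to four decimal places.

-0.3188

Δu = (6 − 0)/6 = 1.
Midpoints: 0.5, 1.5, 2.5, 3.5, 4.5, 5.5.
f(0.5) ≈ 0.5403, f(1.5) ≈ -0.9900, f(2.5) ≈ 0.2837, f(3.5) ≈ 0.7539, f(4.5) ≈ -0.9111, f(5.5) ≈ 0.0044.
Sum = Δu · [f(0.5) + f(1.5) + f(2.5) + ...].
Sum ≈ -0.3188.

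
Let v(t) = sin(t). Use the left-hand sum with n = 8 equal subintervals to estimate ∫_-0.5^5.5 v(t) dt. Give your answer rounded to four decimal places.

0.2457

Δt = (5.5 − (-0.5))/8 = 0.75.
Left endpoints: -0.5, 0.25, 1, 1.75, 2.5, 3.25, 4, 4.75.
v(-0.5) ≈ -0.4794, v(0.25) ≈ 0.2474, v(1) ≈ 0.8415, v(1.75) ≈ 0.9840, v(2.5) ≈ 0.5985, v(3.25) ≈ -0.1082, v(4) ≈ -0.7568, v(4.75) ≈ -0.9993.
Sum = Δt · [v(-0.5) + v(0.25) + v(1) + ...].
Sum ≈ 0.2457.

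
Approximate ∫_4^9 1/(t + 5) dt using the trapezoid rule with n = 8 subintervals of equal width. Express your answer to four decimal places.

Δt = (9 − 4)/8 = 0.625.
f(4) = 1/9, f(4.625) = 8/77, f(5.25) = 4/41, f(5.875) = 8/87, f(6.5) = 2/23, f(7.125) = 8/97, f(7.75) = 4/51, f(8.375) = 8/107, f(9) = 1/14.
T_8 = (Δt/2)·[f(t_0) + 2f(t_1) + ... + 2f(t_{7}) + f(t_8)].
Sum ≈ 0.4421.

0.4421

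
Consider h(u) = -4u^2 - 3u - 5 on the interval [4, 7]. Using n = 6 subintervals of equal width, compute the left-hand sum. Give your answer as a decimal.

Δu = (7 − 4)/6 = 0.5.
Left endpoints: 4, 4.5, 5, 5.5, 6, 6.5.
h(4) = -81, h(4.5) = -99.5, h(5) = -120, h(5.5) = -142.5, h(6) = -167, h(6.5) = -193.5.
Sum = Δu · [h(4) + h(4.5) + h(5) + ...].
Sum = -401.75.

-401.75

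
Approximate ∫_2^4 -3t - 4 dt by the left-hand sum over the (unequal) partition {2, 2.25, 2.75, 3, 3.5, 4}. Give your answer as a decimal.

-24.6875

Subinterval widths: 0.25, 0.5, 0.25, 0.5, 0.5.
Left endpoints: 2, 2.25, 2.75, 3, 3.5.
f(2) = -10, f(2.25) = -10.75, f(2.75) = -12.25, f(3) = -13, f(3.5) = -14.5.
Sum = Σ Δt_i · f(t_i).
Sum = -24.6875.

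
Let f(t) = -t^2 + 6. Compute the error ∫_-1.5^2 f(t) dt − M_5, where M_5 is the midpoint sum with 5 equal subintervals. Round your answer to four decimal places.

-0.1429

Exact integral: ∫_-1.5^2 f(t) dt ≈ 17.208333.
M_5 = 17.35125.
Error ≈ 17.208333 − 17.35125 ≈ -0.1429.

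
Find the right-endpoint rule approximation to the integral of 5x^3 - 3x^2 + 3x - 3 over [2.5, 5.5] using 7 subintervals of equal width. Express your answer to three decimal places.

1124.503

Δx = (5.5 − 2.5)/7 = 3/7.
Right endpoints: 41/14, 47/14, 53/14, 59/14, 65/14, 71/14, 5.5.
f(41/14) = 289879/2744, f(47/14) = 445741/2744, f(53/14) = 649339/2744, f(59/14) = 907153/2744, f(65/14) = 1225663/2744, f(71/14) = 1611349/2744, f(5.5) = 754.625.
Sum = Δx · [f(41/14) + f(47/14) + f(53/14) + ...].
Sum ≈ 1124.503.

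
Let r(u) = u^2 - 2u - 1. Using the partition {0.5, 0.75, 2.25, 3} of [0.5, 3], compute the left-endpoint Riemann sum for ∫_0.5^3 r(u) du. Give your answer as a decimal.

Subinterval widths: 0.25, 1.5, 0.75.
Left endpoints: 0.5, 0.75, 2.25.
r(0.5) = -1.75, r(0.75) = -1.9375, r(2.25) = -0.4375.
Sum = Σ Δu_i · r(u_i).
Sum = -3.671875.

-3.671875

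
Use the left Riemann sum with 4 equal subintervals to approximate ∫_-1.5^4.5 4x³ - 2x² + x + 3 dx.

144

Δx = (4.5 − (-1.5))/4 = 1.5.
Left endpoints: -1.5, 0, 1.5, 3.
f(-1.5) = -16.5, f(0) = 3, f(1.5) = 13.5, f(3) = 96.
Sum = Δx · [f(-1.5) + f(0) + f(1.5) + f(3)].
Sum = 144.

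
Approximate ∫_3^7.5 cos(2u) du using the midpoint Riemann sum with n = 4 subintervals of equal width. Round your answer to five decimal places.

Δu = (7.5 − 3)/4 = 1.125.
Midpoints: 3.5625, 4.6875, 5.8125, 6.9375.
f(3.5625) ≈ 0.66611, f(4.6875) ≈ -0.99876, f(5.8125) ≈ 0.58868, f(6.9375) ≈ 0.25917.
Sum = Δu · [f(3.5625) + f(4.6875) + f(5.8125) + f(6.9375)].
Sum ≈ 0.57960.

0.57960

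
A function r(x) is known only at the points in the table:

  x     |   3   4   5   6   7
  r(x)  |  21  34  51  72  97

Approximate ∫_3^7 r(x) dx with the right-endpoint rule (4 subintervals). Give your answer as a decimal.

254

Δx = 1.
Sum = 1·[34 + 51 + 72 + 97] = 254.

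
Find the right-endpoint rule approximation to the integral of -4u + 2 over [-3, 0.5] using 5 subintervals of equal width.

19.6

Δu = (0.5 − (-3))/5 = 0.7.
Right endpoints: -2.3, -1.6, -0.9, -0.2, 0.5.
f(-2.3) = 11.2, f(-1.6) = 8.4, f(-0.9) = 5.6, f(-0.2) = 2.8, f(0.5) = 0.
Sum = Δu · [f(-2.3) + f(-1.6) + f(-0.9) + f(-0.2) + f(0.5)].
Sum = 19.6.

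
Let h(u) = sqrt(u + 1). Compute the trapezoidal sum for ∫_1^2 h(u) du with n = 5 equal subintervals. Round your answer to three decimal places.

Δu = (2 − 1)/5 = 0.2.
h(1) ≈ 1.414, h(1.2) ≈ 1.483, h(1.4) ≈ 1.549, h(1.6) ≈ 1.612, h(1.8) ≈ 1.673, h(2) ≈ 1.732.
T_5 = (Δu/2)·[h(u_0) + 2h(u_1) + ... + 2h(u_{4}) + h(u_5)].
Sum ≈ 1.578.

1.578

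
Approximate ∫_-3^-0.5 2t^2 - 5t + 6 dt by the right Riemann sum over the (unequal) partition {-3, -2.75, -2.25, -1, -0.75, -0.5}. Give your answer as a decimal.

Subinterval widths: 0.25, 0.5, 1.25, 0.25, 0.25.
Right endpoints: -2.75, -2.25, -1, -0.75, -0.5.
f(-2.75) = 34.875, f(-2.25) = 27.375, f(-1) = 13, f(-0.75) = 10.875, f(-0.5) = 9.
Sum = Σ Δt_i · f(t_i).
Sum = 43.625.

43.625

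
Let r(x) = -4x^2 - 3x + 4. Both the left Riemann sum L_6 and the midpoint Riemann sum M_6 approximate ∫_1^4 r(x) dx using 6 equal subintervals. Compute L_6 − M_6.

L_6 = -77.75.
M_6 = -94.25.
L_6 − M_6 = 16.5.

16.5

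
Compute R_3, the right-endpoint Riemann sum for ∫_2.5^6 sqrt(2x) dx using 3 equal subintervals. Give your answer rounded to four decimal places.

10.8281

Δx = (6 − 2.5)/3 = 7/6.
Right endpoints: 11/3, 29/6, 6.
f(11/3) ≈ 2.7080, f(29/6) ≈ 3.1091, f(6) ≈ 3.4641.
Sum = Δx · [f(11/3) + f(29/6) + f(6)].
Sum ≈ 10.8281.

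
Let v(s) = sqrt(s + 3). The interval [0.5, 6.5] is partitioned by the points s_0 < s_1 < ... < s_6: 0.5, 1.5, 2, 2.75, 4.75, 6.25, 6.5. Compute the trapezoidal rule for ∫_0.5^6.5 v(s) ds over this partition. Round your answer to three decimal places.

Subinterval widths: 1, 0.5, 0.75, 2, 1.5, 0.25.
v(0.5) ≈ 1.871, v(1.5) ≈ 2.121, v(2) ≈ 2.236, v(2.75) ≈ 2.398, v(4.75) ≈ 2.784, v(6.25) ≈ 3.041, v(6.5) ≈ 3.082.
On each subinterval the trapezoid contributes (Δs_i/2)·[v(s_{i-1}) + v(s_i)].
Sum ≈ 15.139.

15.139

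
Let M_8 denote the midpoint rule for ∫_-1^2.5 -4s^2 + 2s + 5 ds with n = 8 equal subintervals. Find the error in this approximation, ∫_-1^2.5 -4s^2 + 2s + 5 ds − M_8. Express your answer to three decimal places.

-0.223

Exact integral: ∫_-1^2.5 f(s) ds ≈ 0.58333.
M_8 ≈ 0.80664.
Error ≈ 0.58333 − 0.80664 ≈ -0.223.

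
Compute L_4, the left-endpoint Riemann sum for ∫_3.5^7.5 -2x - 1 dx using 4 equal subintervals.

-44

Δx = (7.5 − 3.5)/4 = 1.
Left endpoints: 3.5, 4.5, 5.5, 6.5.
f(3.5) = -8, f(4.5) = -10, f(5.5) = -12, f(6.5) = -14.
Sum = Δx · [f(3.5) + f(4.5) + f(5.5) + f(6.5)].
Sum = -44.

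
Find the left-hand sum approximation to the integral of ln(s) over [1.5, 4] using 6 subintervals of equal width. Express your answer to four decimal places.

Δs = (4 − 1.5)/6 = 5/12.
Left endpoints: 1.5, 23/12, 7/3, 2.75, 19/6, 43/12.
f(1.5) ≈ 0.4055, f(23/12) ≈ 0.6506, f(7/3) ≈ 0.8473, f(2.75) ≈ 1.0116, f(19/6) ≈ 1.1527, f(43/12) ≈ 1.2763.
Sum = Δs · [f(1.5) + f(23/12) + f(7/3) + ...].
Sum ≈ 2.2266.

2.2266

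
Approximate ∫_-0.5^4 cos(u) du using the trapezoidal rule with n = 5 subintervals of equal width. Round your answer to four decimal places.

-0.2584

Δu = (4 − (-0.5))/5 = 0.9.
f(-0.5) ≈ 0.8776, f(0.4) ≈ 0.9211, f(1.3) ≈ 0.2675, f(2.2) ≈ -0.5885, f(3.1) ≈ -0.9991, f(4) ≈ -0.6536.
T_5 = (Δu/2)·[f(u_0) + 2f(u_1) + ... + 2f(u_{4}) + f(u_5)].
Sum ≈ -0.2584.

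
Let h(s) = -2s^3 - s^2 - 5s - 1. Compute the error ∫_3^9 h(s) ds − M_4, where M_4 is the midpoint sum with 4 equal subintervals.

-41.625

Exact integral: ∫_3^9 h(s) ds = -3660.
M_4 = -3618.375.
Error = -3660 − (-3618.375) = -41.625.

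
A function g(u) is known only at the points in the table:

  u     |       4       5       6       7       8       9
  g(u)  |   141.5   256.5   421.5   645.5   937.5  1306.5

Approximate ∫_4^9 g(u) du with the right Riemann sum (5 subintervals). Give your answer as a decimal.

3567.5

Δu = 1.
Sum = 1·[256.5 + 421.5 + 645.5 + 937.5 + 1306.5] = 3567.5.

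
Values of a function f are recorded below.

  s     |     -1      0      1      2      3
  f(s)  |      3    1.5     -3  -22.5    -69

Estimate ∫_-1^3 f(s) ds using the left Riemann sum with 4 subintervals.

-21

Δs = 1.
Sum = 1·[3 + 1.5 + (-3) + (-22.5)] = -21.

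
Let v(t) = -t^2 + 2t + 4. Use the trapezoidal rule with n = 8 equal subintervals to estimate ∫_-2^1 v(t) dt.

Δt = (1 − (-2))/8 = 0.375.
v(-2) = -4, v(-1.625) = -1.890625, v(-1.25) = -0.0625, v(-0.875) = 1.484375, v(-0.5) = 2.75, v(-0.125) = 3.734375, v(0.25) = 4.4375, v(0.625) = 4.859375, v(1) = 5.
T_8 = (Δt/2)·[v(t_0) + 2v(t_1) + ... + 2v(t_{7}) + v(t_8)].
Sum = 5.9296875.

5.9296875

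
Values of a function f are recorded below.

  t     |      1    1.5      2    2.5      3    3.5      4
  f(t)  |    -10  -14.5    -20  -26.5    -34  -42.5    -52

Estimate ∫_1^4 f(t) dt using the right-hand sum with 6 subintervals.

Δt = 0.5.
Sum = 0.5·[(-14.5) + (-20) + (-26.5) + (-34) + (-42.5) + (-52)] = -94.75.

-94.75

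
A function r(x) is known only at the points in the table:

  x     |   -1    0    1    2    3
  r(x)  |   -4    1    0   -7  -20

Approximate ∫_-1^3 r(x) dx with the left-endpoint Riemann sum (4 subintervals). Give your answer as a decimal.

Δx = 1.
Sum = 1·[(-4) + 1 + 0 + (-7)] = -10.

-10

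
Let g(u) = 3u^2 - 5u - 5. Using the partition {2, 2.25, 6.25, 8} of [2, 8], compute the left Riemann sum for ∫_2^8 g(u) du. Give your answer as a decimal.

Subinterval widths: 0.25, 4, 1.75.
Left endpoints: 2, 2.25, 6.25.
g(2) = -3, g(2.25) = -1.0625, g(6.25) = 80.9375.
Sum = Σ Δu_i · g(u_i).
Sum = 136.640625.

136.640625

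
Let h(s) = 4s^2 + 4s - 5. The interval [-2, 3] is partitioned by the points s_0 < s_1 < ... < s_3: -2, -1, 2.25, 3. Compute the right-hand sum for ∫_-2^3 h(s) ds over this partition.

106.0625

Subinterval widths: 1, 3.25, 0.75.
Right endpoints: -1, 2.25, 3.
h(-1) = -5, h(2.25) = 24.25, h(3) = 43.
Sum = Σ Δs_i · h(s_i).
Sum = 106.0625.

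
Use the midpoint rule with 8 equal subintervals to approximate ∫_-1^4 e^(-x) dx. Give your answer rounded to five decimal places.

2.65652

Δx = (4 − (-1))/8 = 0.625.
Midpoints: -0.6875, -0.0625, 0.5625, 1.1875, 1.8125, 2.4375, 3.0625, 3.6875.
f(-0.6875) ≈ 1.98874, f(-0.0625) ≈ 1.06449, f(0.5625) ≈ 0.56978, f(1.1875) ≈ 0.30498, f(1.8125) ≈ 0.16325, f(2.4375) ≈ 0.08738, f(3.0625) ≈ 0.04677, f(3.6875) ≈ 0.02503.
Sum = Δx · [f(-0.6875) + f(-0.0625) + f(0.5625) + ...].
Sum ≈ 2.65652.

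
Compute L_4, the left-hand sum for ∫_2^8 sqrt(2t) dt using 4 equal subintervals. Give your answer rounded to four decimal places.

Δt = (8 − 2)/4 = 1.5.
Left endpoints: 2, 3.5, 5, 6.5.
f(2) ≈ 2.0000, f(3.5) ≈ 2.6458, f(5) ≈ 3.1623, f(6.5) ≈ 3.6056.
Sum = Δt · [f(2) + f(3.5) + f(5) + f(6.5)].
Sum ≈ 17.1204.

17.1204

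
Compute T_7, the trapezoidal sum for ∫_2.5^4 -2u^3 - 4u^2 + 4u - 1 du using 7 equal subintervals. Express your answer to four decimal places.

-155.2385

Δu = (4 − 2.5)/7 = 3/14.
f(2.5) = -47.25, f(19/7) = -20445/343, f(41/14) = -101289/1372, f(22/7) = -30879/343, f(47/14) = -148623/1372, f(25/7) = -44193/343, f(53/14) = -208125/1372, f(4) = -177.
T_7 = (Δu/2)·[f(u_0) + 2f(u_1) + ... + 2f(u_{6}) + f(u_7)].
Sum ≈ -155.2385.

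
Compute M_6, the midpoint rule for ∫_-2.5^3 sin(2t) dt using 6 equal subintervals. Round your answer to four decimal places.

Δt = (3 − (-2.5))/6 = 11/12.
Midpoints: -49/24, -1.125, -5/24, 17/24, 1.625, 61/24.
f(-49/24) ≈ 0.8086, f(-1.125) ≈ -0.7781, f(-5/24) ≈ -0.4047, f(17/24) ≈ 0.9881, f(1.625) ≈ -0.1082, f(61/24) ≈ -0.9320.
Sum = Δt · [f(-49/24) + f(-1.125) + f(-5/24) + ...].
Sum ≈ -0.3907.

-0.3907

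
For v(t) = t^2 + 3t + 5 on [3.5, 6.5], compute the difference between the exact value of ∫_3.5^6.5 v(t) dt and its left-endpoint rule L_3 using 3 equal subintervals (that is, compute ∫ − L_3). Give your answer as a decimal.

19

Exact integral: ∫_3.5^6.5 v(t) dt = 137.25.
L_3 = 118.25.
Error = 137.25 − 118.25 = 19.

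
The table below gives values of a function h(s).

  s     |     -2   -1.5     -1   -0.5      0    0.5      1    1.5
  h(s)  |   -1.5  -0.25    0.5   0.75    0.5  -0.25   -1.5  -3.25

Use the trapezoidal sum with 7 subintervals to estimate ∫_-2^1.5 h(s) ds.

-1.3125

Δs = 0.5.
T_7 = (0.5/2)·[(-1.5) + 2·(-0.25) + 2·0.5 + 2·0.75 + 2·0.5 + 2·(-0.25) + 2·(-1.5) + (-3.25)] = -1.3125.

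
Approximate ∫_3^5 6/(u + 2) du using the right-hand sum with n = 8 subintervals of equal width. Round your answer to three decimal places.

1.977

Δu = (5 − 3)/8 = 0.25.
Right endpoints: 3.25, 3.5, 3.75, 4, 4.25, 4.5, 4.75, 5.
f(3.25) = 8/7, f(3.5) = 12/11, f(3.75) = 24/23, f(4) = 1, f(4.25) = 0.96, f(4.5) = 12/13, f(4.75) = 8/9, f(5) = 6/7.
Sum = Δu · [f(3.25) + f(3.5) + f(3.75) + ...].
Sum ≈ 1.977.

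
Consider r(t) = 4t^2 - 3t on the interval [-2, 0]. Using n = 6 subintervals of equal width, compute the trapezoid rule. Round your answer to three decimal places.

Δt = (0 − (-2))/6 = 1/3.
r(-2) = 22, r(-5/3) = 145/9, r(-4/3) = 100/9, r(-1) = 7, r(-2/3) = 34/9, r(-1/3) = 13/9, r(0) = 0.
T_6 = (Δt/2)·[r(t_0) + 2r(t_1) + ... + 2r(t_{5}) + r(t_6)].
Sum ≈ 16.815.

16.815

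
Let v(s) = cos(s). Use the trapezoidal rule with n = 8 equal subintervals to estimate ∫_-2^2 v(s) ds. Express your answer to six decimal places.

1.780549

Δs = (2 − (-2))/8 = 0.5.
v(-2) ≈ -0.416147, v(-1.5) ≈ 0.070737, v(-1) ≈ 0.540302, v(-0.5) ≈ 0.877583, v(0) ≈ 1.000000, v(0.5) ≈ 0.877583, v(1) ≈ 0.540302, v(1.5) ≈ 0.070737, v(2) ≈ -0.416147.
T_8 = (Δs/2)·[v(s_0) + 2v(s_1) + ... + 2v(s_{7}) + v(s_8)].
Sum ≈ 1.780549.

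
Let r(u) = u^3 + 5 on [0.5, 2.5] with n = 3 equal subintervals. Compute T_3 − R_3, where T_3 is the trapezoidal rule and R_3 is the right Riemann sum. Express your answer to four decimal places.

-5.1667

T_3 ≈ 20.416667.
R_3 ≈ 25.583333.
T_3 − R_3 ≈ -5.1667.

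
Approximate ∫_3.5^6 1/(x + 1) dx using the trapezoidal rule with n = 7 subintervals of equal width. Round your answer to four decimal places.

0.4421

Δx = (6 − 3.5)/7 = 5/14.
f(3.5) = 2/9, f(27/7) = 7/34, f(59/14) = 14/73, f(32/7) = 7/39, f(69/14) = 14/83, f(37/7) = 7/44, f(79/14) = 14/93, f(6) = 1/7.
T_7 = (Δx/2)·[f(x_0) + 2f(x_1) + ... + 2f(x_{6}) + f(x_7)].
Sum ≈ 0.4421.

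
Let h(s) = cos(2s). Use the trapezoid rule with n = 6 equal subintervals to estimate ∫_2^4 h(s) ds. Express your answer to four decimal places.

Δs = (4 − 2)/6 = 1/3.
h(2) ≈ -0.6536, h(7/3) ≈ -0.0457, h(8/3) ≈ 0.5818, h(3) ≈ 0.9602, h(10/3) ≈ 0.9274, h(11/3) ≈ 0.4974, h(4) ≈ -0.1455.
T_6 = (Δs/2)·[h(s_0) + 2h(s_1) + ... + 2h(s_{5}) + h(s_6)].
Sum ≈ 0.8405.

0.8405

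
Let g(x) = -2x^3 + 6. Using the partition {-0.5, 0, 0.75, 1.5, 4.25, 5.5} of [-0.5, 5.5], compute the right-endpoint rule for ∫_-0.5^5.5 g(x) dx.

-807.84375

Subinterval widths: 0.5, 0.75, 0.75, 2.75, 1.25.
Right endpoints: 0, 0.75, 1.5, 4.25, 5.5.
g(0) = 6, g(0.75) = 5.15625, g(1.5) = -0.75, g(4.25) = -147.53125, g(5.5) = -326.75.
Sum = Σ Δx_i · g(x_i).
Sum = -807.84375.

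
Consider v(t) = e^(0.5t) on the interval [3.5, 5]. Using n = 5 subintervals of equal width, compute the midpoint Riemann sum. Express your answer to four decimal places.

12.8437

Δt = (5 − 3.5)/5 = 0.3.
Midpoints: 3.65, 3.95, 4.25, 4.55, 4.85.
v(3.65) ≈ 6.2028, v(3.95) ≈ 7.2066, v(4.25) ≈ 8.3729, v(4.55) ≈ 9.7279, v(4.85) ≈ 11.3022.
Sum = Δt · [v(3.65) + v(3.95) + v(4.25) + v(4.55) + v(4.85)].
Sum ≈ 12.8437.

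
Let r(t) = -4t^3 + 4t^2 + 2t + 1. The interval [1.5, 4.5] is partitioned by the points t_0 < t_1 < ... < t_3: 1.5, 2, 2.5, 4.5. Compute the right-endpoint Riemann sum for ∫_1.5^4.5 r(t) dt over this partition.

Subinterval widths: 0.5, 0.5, 2.
Right endpoints: 2, 2.5, 4.5.
r(2) = -11, r(2.5) = -31.5, r(4.5) = -273.5.
Sum = Σ Δt_i · r(t_i).
Sum = -568.25.

-568.25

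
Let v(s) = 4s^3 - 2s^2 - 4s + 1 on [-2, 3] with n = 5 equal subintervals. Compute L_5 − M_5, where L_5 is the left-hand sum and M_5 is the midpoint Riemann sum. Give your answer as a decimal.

-50

L_5 = -15.
M_5 = 35.
L_5 − M_5 = -50.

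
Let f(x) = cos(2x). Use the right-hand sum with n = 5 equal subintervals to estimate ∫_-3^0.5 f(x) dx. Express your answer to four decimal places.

0.0866

Δx = (0.5 − (-3))/5 = 0.7.
Right endpoints: -2.3, -1.6, -0.9, -0.2, 0.5.
f(-2.3) ≈ -0.1122, f(-1.6) ≈ -0.9983, f(-0.9) ≈ -0.2272, f(-0.2) ≈ 0.9211, f(0.5) ≈ 0.5403.
Sum = Δx · [f(-2.3) + f(-1.6) + f(-0.9) + f(-0.2) + f(0.5)].
Sum ≈ 0.0866.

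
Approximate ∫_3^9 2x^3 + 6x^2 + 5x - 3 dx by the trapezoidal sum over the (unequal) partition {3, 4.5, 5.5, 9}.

5181.75

Subinterval widths: 1.5, 1, 3.5.
f(3) = 120, f(4.5) = 323.25, f(5.5) = 538.75, f(9) = 1986.
On each subinterval the trapezoid contributes (Δx_i/2)·[f(x_{i-1}) + f(x_i)].
Sum = 5181.75.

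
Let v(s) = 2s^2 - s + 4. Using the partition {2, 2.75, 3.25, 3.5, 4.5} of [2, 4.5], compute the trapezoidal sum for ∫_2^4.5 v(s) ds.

Subinterval widths: 0.75, 0.5, 0.25, 1.
v(2) = 10, v(2.75) = 16.375, v(3.25) = 21.875, v(3.5) = 25, v(4.5) = 40.
On each subinterval the trapezoid contributes (Δs_i/2)·[v(s_{i-1}) + v(s_i)].
Sum = 57.8125.

57.8125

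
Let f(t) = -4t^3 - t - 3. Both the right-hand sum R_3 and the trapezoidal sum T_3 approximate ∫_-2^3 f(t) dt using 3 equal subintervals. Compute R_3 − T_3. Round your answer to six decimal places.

-120.833333

R_3 ≈ -217.22222222.
T_3 ≈ -96.38888889.
R_3 − T_3 ≈ -120.833333.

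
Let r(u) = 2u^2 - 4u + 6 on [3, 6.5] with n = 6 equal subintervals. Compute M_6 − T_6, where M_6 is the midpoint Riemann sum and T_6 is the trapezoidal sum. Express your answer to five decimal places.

M_6 ≈ 119.3848380.
T_6 ≈ 119.9803241.
M_6 − T_6 ≈ -0.59549.

-0.59549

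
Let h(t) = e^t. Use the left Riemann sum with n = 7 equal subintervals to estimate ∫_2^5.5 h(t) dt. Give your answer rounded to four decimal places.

182.9005

Δt = (5.5 − 2)/7 = 0.5.
Left endpoints: 2, 2.5, 3, 3.5, 4, 4.5, 5.
h(2) ≈ 7.3891, h(2.5) ≈ 12.1825, h(3) ≈ 20.0855, h(3.5) ≈ 33.1155, h(4) ≈ 54.5982, h(4.5) ≈ 90.0171, h(5) ≈ 148.4132.
Sum = Δt · [h(2) + h(2.5) + h(3) + ...].
Sum ≈ 182.9005.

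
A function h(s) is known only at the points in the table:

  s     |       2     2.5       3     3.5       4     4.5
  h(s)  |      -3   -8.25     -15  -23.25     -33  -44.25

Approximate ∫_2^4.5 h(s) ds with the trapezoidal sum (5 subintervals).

-51.5625

Δs = 0.5.
T_5 = (0.5/2)·[(-3) + 2·(-8.25) + 2·(-15) + 2·(-23.25) + 2·(-33) + (-44.25)] = -51.5625.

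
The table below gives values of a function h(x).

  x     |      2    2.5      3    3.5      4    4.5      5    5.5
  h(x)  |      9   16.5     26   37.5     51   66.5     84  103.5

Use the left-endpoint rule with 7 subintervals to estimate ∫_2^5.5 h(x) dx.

145.25

Δx = 0.5.
Sum = 0.5·[9 + 16.5 + 26 + 37.5 + 51 + 66.5 + 84] = 145.25.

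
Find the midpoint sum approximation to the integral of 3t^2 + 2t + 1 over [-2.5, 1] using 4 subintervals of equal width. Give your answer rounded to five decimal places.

Δt = (1 − (-2.5))/4 = 0.875.
Midpoints: -2.0625, -1.1875, -0.3125, 0.5625.
f(-2.0625) = 9.63671875, f(-1.1875) = 2.85546875, f(-0.3125) = 0.66796875, f(0.5625) = 3.07421875.
Sum = Δt · [f(-2.0625) + f(-1.1875) + f(-0.3125) + f(0.5625)].
Sum ≈ 14.20508.

14.20508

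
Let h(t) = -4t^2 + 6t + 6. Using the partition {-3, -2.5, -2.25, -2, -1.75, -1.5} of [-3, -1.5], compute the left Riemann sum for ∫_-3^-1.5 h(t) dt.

-49.125

Subinterval widths: 0.5, 0.25, 0.25, 0.25, 0.25.
Left endpoints: -3, -2.5, -2.25, -2, -1.75.
h(-3) = -48, h(-2.5) = -34, h(-2.25) = -27.75, h(-2) = -22, h(-1.75) = -16.75.
Sum = Σ Δt_i · h(t_i).
Sum = -49.125.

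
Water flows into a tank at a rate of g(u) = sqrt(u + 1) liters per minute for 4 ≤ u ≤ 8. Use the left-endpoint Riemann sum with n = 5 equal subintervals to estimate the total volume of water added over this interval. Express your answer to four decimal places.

10.2378

Δu = (8 − 4)/5 = 0.8.
Left endpoints: 4, 4.8, 5.6, 6.4, 7.2.
g(4) ≈ 2.2361, g(4.8) ≈ 2.4083, g(5.6) ≈ 2.5690, g(6.4) ≈ 2.7203, g(7.2) ≈ 2.8636.
Sum = Δu · [g(4) + g(4.8) + g(5.6) + g(6.4) + g(7.2)].
Sum ≈ 10.2378.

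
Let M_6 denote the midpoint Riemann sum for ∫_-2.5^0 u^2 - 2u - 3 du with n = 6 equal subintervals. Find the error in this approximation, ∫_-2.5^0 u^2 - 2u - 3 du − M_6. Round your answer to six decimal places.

0.036169

Exact integral: ∫_-2.5^0 f(u) du ≈ 3.95833333.
M_6 ≈ 3.92216435.
Error ≈ 3.95833333 − 3.92216435 ≈ 0.036169.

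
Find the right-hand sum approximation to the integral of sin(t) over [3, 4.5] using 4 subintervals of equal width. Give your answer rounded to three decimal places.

Δt = (4.5 − 3)/4 = 0.375.
Right endpoints: 3.375, 3.75, 4.125, 4.5.
f(3.375) ≈ -0.231, f(3.75) ≈ -0.572, f(4.125) ≈ -0.832, f(4.5) ≈ -0.978.
Sum = Δt · [f(3.375) + f(3.75) + f(4.125) + f(4.5)].
Sum ≈ -0.980.

-0.980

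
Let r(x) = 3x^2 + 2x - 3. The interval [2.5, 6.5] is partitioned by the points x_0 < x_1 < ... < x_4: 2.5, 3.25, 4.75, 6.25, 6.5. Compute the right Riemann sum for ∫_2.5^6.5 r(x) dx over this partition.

361.890625

Subinterval widths: 0.75, 1.5, 1.5, 0.25.
Right endpoints: 3.25, 4.75, 6.25, 6.5.
r(3.25) = 35.1875, r(4.75) = 74.1875, r(6.25) = 126.6875, r(6.5) = 136.75.
Sum = Σ Δx_i · r(x_i).
Sum = 361.890625.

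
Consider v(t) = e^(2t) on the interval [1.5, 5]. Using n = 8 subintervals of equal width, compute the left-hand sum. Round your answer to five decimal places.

6882.52298

Δt = (5 − 1.5)/8 = 0.4375.
Left endpoints: 1.5, 1.9375, 2.375, 2.8125, 3.25, 3.6875, 4.125, 4.5625.
v(1.5) ≈ 20.08554, v(1.9375) ≈ 48.18270, v(2.375) ≈ 115.58428, v(2.8125) ≈ 277.27228, v(3.25) ≈ 665.14163, v(3.6875) ≈ 1595.59183, v(4.125) ≈ 3827.62582, v(4.5625) ≈ 9181.99702.
Sum = Δt · [v(1.5) + v(1.9375) + v(2.375) + ...].
Sum ≈ 6882.52298.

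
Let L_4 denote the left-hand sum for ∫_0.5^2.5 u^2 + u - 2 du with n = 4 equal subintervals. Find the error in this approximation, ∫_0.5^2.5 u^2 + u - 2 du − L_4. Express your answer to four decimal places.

Exact integral: ∫_0.5^2.5 f(u) du ≈ 4.166667.
L_4 = 2.25.
Error ≈ 4.166667 − 2.25 ≈ 1.9167.

1.9167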